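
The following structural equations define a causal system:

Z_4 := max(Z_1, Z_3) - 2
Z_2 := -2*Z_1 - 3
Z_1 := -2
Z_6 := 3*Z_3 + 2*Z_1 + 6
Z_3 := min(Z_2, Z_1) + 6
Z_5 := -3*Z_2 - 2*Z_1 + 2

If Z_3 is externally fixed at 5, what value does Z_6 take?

The intervention breaks the incoming arrows to Z_3: Z_3 := min(Z_2, Z_1) + 6 no longer applies, and Z_3 = 5.
Z_6 = 3*Z_3 + 2*Z_1 + 6  [with Z_3=5, Z_1=-2]  = 17

17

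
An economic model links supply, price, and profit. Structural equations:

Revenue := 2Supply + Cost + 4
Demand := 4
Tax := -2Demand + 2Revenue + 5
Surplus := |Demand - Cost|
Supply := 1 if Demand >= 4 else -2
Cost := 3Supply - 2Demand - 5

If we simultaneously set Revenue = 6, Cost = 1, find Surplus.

The joint intervention fixes Revenue = 6, Cost = 1, removing each variable's own equation.
Surplus = |Demand - Cost|  [with Demand=4, Cost=1]  = 3

3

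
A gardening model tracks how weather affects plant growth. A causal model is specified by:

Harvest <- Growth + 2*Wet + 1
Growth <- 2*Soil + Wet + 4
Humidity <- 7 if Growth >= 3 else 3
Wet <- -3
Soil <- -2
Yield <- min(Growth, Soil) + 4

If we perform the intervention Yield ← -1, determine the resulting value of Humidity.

3

The intervention breaks the incoming arrows to Yield: Yield <- min(Growth, Soil) + 4 no longer applies, and Yield = -1.
Since Humidity is not a descendant of the intervened variable, it is unaffected.
Growth = 2*Soil + Wet + 4  [with Soil=-2, Wet=-3]  = -3
Humidity = 7 if Growth >= 3 else 3  [with Growth=-3]  = 3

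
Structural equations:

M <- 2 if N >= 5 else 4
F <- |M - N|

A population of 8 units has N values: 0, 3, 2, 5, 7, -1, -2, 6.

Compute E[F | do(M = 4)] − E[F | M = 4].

-0.6

do(M=4) breaks M's dependence on N. With M=4 fixed, F across the units is 4, 1, 2, 1, 3, 5, 6, 2, mean 3.
Observing M=4 restricts to units where M's equation naturally yields 4: N ∈ {0, 3, 2, -1, -2}. In that subpopulation F = 4, 1, 2, 5, 6, mean 3.6.
Difference = 3 − 3.6 = -0.6.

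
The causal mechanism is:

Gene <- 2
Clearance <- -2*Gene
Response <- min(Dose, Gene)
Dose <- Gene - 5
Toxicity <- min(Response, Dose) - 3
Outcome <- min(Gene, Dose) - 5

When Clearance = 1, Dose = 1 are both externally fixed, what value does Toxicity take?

-2

Setting Clearance = 1, Dose = 1 by intervention discards those variables' equations.
Response = min(Dose, Gene)  [with Dose=1, Gene=2]  = 1
Toxicity = min(Response, Dose) - 3  [with Response=1, Dose=1]  = -2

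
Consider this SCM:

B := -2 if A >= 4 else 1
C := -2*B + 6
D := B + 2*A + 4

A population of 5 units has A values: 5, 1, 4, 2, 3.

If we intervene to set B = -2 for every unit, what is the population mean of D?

8

Every unit gets B=-2 under the intervention. D values become 12, 4, 10, 6, 8; E[D|do(B=-2)] = 8.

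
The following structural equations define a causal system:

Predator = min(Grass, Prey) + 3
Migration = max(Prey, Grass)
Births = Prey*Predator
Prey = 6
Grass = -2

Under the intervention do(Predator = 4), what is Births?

24

The intervention breaks the incoming arrows to Predator: Predator = min(Grass, Prey) + 3 no longer applies, and Predator = 4.
Births = Prey*Predator  [with Prey=6, Predator=4]  = 24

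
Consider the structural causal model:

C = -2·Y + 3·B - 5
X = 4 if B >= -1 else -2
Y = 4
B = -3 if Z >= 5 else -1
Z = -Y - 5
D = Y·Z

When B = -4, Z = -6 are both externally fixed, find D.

-24

Setting B = -4, Z = -6 by intervention discards those variables' equations.
D = Y·Z  [with Y=4, Z=-6]  = -24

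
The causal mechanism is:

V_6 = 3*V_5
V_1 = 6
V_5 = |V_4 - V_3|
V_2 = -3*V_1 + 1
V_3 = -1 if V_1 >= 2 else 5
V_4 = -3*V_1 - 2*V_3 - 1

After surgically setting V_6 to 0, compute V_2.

-17

do(V_6=0) replaces the equation V_6 = 3*V_5 with the constant V_6 = 0.
V_2 is not downstream of the intervention, so its value is determined by the original equations.
V_2 = -3*V_1 + 1  [with V_1=6]  = -17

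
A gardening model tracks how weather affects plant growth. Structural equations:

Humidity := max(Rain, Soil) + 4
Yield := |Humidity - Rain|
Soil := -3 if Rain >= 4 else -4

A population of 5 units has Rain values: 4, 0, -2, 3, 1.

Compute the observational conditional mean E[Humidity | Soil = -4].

E[Humidity|Soil=-4] averages over only the 4 units with Soil=-4 (Rain = 0, -2, 3, 1): Humidity = 4, 2, 7, 5, mean 4.5.

4.5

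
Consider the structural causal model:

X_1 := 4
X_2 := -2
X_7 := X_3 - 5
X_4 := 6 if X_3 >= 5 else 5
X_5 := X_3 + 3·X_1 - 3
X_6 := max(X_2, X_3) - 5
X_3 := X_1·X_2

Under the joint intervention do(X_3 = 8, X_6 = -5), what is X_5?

17

The joint intervention fixes X_3 = 8, X_6 = -5, removing each variable's own equation.
X_5 = X_3 + 3·X_1 - 3  [with X_3=8, X_1=4]  = 17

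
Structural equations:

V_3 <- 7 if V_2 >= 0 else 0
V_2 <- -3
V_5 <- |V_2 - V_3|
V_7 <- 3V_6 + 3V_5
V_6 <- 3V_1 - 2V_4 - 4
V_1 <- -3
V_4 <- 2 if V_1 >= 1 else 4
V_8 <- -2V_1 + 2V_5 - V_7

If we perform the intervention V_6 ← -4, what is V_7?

Intervening sets V_6 = -4 and removes its equation (V_6 <- 3V_1 - 2V_4 - 4).
V_3 = 7 if V_2 >= 0 else 0  [with V_2=-3]  = 0
V_5 = |V_2 - V_3|  [with V_2=-3, V_3=0]  = 3
V_7 = 3V_6 + 3V_5  [with V_6=-4, V_5=3]  = -3

-3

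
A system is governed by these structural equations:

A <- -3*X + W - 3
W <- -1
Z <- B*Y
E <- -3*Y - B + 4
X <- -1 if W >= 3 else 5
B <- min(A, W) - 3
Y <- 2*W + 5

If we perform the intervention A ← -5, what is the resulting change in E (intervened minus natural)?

The intervention breaks the incoming arrows to A: A <- -3*X + W - 3 no longer applies, and A = -5.
Y = 2*W + 5  [with W=-1]  = 3
B = min(A, W) - 3  [with A=-5, W=-1]  = -8
E = -3*Y - B + 4  [with Y=3, B=-8]  = 3
Without intervention: X = -1 if W >= 3 else 5  [with W=-1]  = 5; A = -3*X + W - 3  [with X=5, W=-1]  = -19; Y = 2*W + 5  [with W=-1]  = 3; B = min(A, W) - 3  [with A=-19, W=-1]  = -22; E = -3*Y - B + 4  [with Y=3, B=-22]  = 17.
Change = 3 − 17 = -14.

-14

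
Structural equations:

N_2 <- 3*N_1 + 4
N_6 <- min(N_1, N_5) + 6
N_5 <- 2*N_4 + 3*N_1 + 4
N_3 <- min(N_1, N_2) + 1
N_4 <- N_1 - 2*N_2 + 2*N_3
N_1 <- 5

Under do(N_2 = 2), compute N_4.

Under do(N_2=2), the mechanism N_2 <- 3*N_1 + 4 is discarded; N_2 is fixed at 2.
N_3 = min(N_1, N_2) + 1  [with N_1=5, N_2=2]  = 3
N_4 = N_1 - 2*N_2 + 2*N_3  [with N_1=5, N_2=2, N_3=3]  = 7

7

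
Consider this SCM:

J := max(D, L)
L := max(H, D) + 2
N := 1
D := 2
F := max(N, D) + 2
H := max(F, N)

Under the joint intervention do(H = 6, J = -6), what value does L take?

Setting H = 6, J = -6 by intervention discards those variables' equations.
L = max(H, D) + 2  [with H=6, D=2]  = 8

8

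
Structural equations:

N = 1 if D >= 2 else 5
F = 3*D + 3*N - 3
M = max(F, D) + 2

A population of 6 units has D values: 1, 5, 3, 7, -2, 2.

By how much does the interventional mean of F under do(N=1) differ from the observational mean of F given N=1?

Under do(N=1), N's equation is replaced by N=1 for every unit. Per-unit F: 3, 15, 9, 21, -6, 6. Mean = 8.
Observing N=1 restricts to units where N's equation naturally yields 1: D ∈ {5, 3, 7, 2}. In that subpopulation F = 15, 9, 21, 6, mean 12.75.
Difference = 8 − 12.75 = -4.75.

-4.75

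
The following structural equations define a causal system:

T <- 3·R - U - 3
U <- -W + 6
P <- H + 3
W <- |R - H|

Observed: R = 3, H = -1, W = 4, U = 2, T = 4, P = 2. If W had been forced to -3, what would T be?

do(W=-3) replaces the equation W <- |R - H| with the constant W = -3.
U = -W + 6  [with W=-3]  = 9
T = 3·R - U - 3  [with R=3, U=9]  = -3

-3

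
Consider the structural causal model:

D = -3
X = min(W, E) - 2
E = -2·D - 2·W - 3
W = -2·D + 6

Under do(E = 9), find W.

12

Under do(E=9), the mechanism E = -2·D - 2·W - 3 is discarded; E is fixed at 9.
Since W is not a descendant of the intervened variable, it is unaffected.
W = -2·D + 6  [with D=-3]  = 12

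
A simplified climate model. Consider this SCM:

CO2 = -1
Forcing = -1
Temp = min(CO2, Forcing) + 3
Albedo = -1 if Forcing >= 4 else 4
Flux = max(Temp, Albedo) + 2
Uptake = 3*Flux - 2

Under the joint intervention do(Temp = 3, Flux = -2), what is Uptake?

Setting Temp = 3, Flux = -2 by intervention discards those variables' equations.
Uptake = 3*Flux - 2  [with Flux=-2]  = -8

-8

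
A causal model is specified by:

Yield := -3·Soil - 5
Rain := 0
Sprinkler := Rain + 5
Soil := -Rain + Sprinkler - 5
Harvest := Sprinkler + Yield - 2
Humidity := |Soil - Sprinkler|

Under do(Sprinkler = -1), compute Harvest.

Under do(Sprinkler=-1), the mechanism Sprinkler := Rain + 5 is discarded; Sprinkler is fixed at -1.
Soil = -Rain + Sprinkler - 5  [with Rain=0, Sprinkler=-1]  = -6
Yield = -3·Soil - 5  [with Soil=-6]  = 13
Harvest = Sprinkler + Yield - 2  [with Sprinkler=-1, Yield=13]  = 10

10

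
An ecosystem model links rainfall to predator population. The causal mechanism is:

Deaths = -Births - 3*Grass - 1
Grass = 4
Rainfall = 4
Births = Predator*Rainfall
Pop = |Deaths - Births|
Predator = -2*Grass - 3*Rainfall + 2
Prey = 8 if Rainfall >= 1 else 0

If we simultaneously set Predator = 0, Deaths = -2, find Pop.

2

Setting Predator = 0, Deaths = -2 by intervention discards those variables' equations.
Births = Predator*Rainfall  [with Predator=0, Rainfall=4]  = 0
Pop = |Deaths - Births|  [with Deaths=-2, Births=0]  = 2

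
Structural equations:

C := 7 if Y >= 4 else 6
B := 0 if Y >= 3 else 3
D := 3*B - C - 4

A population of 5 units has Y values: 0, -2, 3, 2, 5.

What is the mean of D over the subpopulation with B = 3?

Observing B=3 restricts to units where B's equation naturally yields 3: Y ∈ {0, -2, 2}. In that subpopulation D = -1, -1, -1, mean -1.

-1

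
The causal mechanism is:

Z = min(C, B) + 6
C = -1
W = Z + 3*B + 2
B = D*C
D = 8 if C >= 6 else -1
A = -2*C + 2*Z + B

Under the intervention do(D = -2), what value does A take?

do(D=-2) replaces the equation D = 8 if C >= 6 else -1 with the constant D = -2.
B = D*C  [with D=-2, C=-1]  = 2
Z = min(C, B) + 6  [with C=-1, B=2]  = 5
A = -2*C + 2*Z + B  [with C=-1, Z=5, B=2]  = 14

14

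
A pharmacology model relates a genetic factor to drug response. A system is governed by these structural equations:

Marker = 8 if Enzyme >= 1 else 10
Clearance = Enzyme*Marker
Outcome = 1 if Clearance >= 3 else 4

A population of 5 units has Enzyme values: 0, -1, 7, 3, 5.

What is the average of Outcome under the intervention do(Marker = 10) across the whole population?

Under do(Marker=10), Marker's equation is replaced by Marker=10 for every unit. Per-unit Outcome: 4, 4, 1, 1, 1. Mean = 2.2.

2.2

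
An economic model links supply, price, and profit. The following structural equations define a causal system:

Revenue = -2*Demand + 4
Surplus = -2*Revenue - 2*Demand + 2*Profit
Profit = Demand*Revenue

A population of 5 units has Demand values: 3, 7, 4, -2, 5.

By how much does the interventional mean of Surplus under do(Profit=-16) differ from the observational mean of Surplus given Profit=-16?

Every unit gets Profit=-16 under the intervention. Surplus values become -34, -26, -32, -44, -30; E[Surplus|do(Profit=-16)] = -33.2.
E[Surplus|Profit=-16] averages over only the 2 units with Profit=-16 (Demand = 4, -2): Surplus = -32, -44, mean -38.
Difference = -33.2 − (-38) = 4.8.

4.8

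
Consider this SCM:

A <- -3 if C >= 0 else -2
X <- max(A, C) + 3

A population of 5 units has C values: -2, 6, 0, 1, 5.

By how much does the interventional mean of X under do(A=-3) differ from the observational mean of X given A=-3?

-1

do(A=-3) breaks A's dependence on C. With A=-3 fixed, X across the units is 1, 9, 3, 4, 8, mean 5.
Conditioning on A=-3 selects the 4 unit(s) with C ∈ {6, 0, 1, 5}. Their X values: 9, 3, 4, 8. Mean = 6.
Difference = 5 − 6 = -1.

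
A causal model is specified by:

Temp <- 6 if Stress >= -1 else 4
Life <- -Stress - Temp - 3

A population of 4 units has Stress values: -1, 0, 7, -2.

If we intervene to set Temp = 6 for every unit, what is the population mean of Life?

do(Temp=6) breaks Temp's dependence on Stress. With Temp=6 fixed, Life across the units is -8, -9, -16, -7, mean -10.

-10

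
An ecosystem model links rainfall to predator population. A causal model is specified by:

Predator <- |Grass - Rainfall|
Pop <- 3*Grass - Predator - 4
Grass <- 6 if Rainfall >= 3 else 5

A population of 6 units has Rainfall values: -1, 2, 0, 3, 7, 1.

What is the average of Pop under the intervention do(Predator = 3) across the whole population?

9

The intervention sets Predator=3 in all 6 units regardless of Rainfall. Recomputing Pop per unit gives 8, 8, 8, 11, 11, 8; average 9.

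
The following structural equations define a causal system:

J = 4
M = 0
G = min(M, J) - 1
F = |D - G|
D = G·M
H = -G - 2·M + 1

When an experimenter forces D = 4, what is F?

5

The intervention breaks the incoming arrows to D: D = G·M no longer applies, and D = 4.
G = min(M, J) - 1  [with M=0, J=4]  = -1
F = |D - G|  [with D=4, G=-1]  = 5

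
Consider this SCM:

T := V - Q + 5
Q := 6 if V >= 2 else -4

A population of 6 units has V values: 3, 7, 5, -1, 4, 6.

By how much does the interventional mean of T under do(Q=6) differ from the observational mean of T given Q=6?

do(Q=6) breaks Q's dependence on V. With Q=6 fixed, T across the units is 2, 6, 4, -2, 3, 5, mean 3.
E[T|Q=6] averages over only the 5 units with Q=6 (V = 3, 7, 5, 4, 6): T = 2, 6, 4, 3, 5, mean 4.
Difference = 3 − 4 = -1.

-1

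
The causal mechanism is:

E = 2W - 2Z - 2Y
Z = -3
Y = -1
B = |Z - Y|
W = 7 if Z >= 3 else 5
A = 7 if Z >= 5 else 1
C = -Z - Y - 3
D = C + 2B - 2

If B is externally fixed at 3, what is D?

5

do(B=3) replaces the equation B = |Z - Y| with the constant B = 3.
C = -Z - Y - 3  [with Z=-3, Y=-1]  = 1
D = C + 2B - 2  [with C=1, B=3]  = 5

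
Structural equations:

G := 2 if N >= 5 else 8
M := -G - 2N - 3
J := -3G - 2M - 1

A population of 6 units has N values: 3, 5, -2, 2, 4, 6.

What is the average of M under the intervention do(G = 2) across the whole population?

Every unit gets G=2 under the intervention. M values become -11, -15, -1, -9, -13, -17; E[M|do(G=2)] = -11.

-11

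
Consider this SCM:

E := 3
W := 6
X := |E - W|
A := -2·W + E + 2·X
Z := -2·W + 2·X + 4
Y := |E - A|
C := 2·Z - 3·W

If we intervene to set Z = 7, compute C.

-4

Under do(Z=7), the mechanism Z := -2·W + 2·X + 4 is discarded; Z is fixed at 7.
C = 2·Z - 3·W  [with Z=7, W=6]  = -4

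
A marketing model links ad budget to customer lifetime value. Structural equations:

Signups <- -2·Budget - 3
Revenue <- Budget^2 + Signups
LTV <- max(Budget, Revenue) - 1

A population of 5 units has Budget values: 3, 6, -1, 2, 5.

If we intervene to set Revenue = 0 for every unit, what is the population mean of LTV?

2.2

Under do(Revenue=0), Revenue's equation is replaced by Revenue=0 for every unit. Per-unit LTV: 2, 5, -1, 1, 4. Mean = 2.2.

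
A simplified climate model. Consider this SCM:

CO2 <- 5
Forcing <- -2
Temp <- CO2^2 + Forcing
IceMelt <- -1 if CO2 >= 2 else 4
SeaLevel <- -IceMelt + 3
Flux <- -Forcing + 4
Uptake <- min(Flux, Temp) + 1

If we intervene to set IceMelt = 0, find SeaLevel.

3

Intervening sets IceMelt = 0 and removes its equation (IceMelt <- -1 if CO2 >= 2 else 4).
SeaLevel = -IceMelt + 3  [with IceMelt=0]  = 3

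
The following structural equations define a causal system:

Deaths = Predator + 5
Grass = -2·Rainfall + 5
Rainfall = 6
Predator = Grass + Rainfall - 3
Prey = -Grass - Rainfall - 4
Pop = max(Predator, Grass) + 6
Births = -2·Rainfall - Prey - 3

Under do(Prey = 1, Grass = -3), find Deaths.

Setting Prey = 1, Grass = -3 by intervention discards those variables' equations.
Predator = Grass + Rainfall - 3  [with Grass=-3, Rainfall=6]  = 0
Deaths = Predator + 5  [with Predator=0]  = 5

5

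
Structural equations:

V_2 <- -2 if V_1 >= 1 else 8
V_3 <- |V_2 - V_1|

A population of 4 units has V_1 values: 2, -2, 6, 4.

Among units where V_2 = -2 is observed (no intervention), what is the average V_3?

E[V_3|V_2=-2] averages over only the 3 units with V_2=-2 (V_1 = 2, 6, 4): V_3 = 4, 8, 6, mean 6.

6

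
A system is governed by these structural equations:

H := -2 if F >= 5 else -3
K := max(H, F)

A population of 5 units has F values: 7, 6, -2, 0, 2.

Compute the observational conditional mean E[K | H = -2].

6.5

Conditioning on H=-2 selects the 2 unit(s) with F ∈ {7, 6}. Their K values: 7, 6. Mean = 6.5.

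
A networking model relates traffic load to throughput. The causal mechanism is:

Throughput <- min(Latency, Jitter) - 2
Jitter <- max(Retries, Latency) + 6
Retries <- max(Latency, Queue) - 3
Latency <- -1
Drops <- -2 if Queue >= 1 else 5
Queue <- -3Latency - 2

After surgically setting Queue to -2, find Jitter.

do(Queue=-2) replaces the equation Queue <- -3Latency - 2 with the constant Queue = -2.
Retries = max(Latency, Queue) - 3  [with Latency=-1, Queue=-2]  = -4
Jitter = max(Retries, Latency) + 6  [with Retries=-4, Latency=-1]  = 5

5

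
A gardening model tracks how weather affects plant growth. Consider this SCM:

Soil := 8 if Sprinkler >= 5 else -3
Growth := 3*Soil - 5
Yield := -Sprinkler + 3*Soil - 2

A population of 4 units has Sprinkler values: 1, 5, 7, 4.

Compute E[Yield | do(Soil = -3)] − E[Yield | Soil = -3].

-1.75

The intervention sets Soil=-3 in all 4 units regardless of Sprinkler. Recomputing Yield per unit gives -12, -16, -18, -15; average -15.25.
Observing Soil=-3 restricts to units where Soil's equation naturally yields -3: Sprinkler ∈ {1, 4}. In that subpopulation Yield = -12, -15, mean -13.5.
Difference = -15.25 − (-13.5) = -1.75.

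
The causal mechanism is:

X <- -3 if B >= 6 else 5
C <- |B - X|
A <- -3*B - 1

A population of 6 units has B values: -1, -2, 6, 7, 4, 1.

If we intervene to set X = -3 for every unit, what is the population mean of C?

5.5

Under do(X=-3), X's equation is replaced by X=-3 for every unit. Per-unit C: 2, 1, 9, 10, 7, 4. Mean = 5.5.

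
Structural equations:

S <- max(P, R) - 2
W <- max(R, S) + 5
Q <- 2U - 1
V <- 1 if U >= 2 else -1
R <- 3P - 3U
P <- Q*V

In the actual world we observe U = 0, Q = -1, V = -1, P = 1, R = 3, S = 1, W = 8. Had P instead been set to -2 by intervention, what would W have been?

1

The intervention breaks the incoming arrows to P: P <- Q*V no longer applies, and P = -2.
R = 3P - 3U  [with P=-2, U=0]  = -6
S = max(P, R) - 2  [with P=-2, R=-6]  = -4
W = max(R, S) + 5  [with R=-6, S=-4]  = 1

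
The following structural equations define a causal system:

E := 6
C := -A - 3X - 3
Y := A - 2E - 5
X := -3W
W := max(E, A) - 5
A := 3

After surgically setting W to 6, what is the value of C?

48

The intervention breaks the incoming arrows to W: W := max(E, A) - 5 no longer applies, and W = 6.
X = -3W  [with W=6]  = -18
C = -A - 3X - 3  [with A=3, X=-18]  = 48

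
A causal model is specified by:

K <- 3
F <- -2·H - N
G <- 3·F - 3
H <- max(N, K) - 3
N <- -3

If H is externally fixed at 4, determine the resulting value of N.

-3

Under do(H=4), the mechanism H <- max(N, K) - 3 is discarded; H is fixed at 4.
N is not downstream of the intervention, so its value is determined by the original equations.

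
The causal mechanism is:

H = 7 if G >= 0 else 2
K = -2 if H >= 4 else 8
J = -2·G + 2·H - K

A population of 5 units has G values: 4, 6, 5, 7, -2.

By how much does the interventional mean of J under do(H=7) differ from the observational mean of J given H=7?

3

The intervention sets H=7 in all 5 units regardless of G. Recomputing J per unit gives 8, 4, 6, 2, 20; average 8.
E[J|H=7] averages over only the 4 units with H=7 (G = 4, 6, 5, 7): J = 8, 4, 6, 2, mean 5.
Difference = 8 − 5 = 3.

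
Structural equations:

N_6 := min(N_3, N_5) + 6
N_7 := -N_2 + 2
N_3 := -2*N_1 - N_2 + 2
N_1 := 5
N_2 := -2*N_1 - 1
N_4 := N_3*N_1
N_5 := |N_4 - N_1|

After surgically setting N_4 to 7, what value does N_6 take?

8

Under do(N_4=7), the mechanism N_4 := N_3*N_1 is discarded; N_4 is fixed at 7.
N_2 = -2*N_1 - 1  [with N_1=5]  = -11
N_3 = -2*N_1 - N_2 + 2  [with N_1=5, N_2=-11]  = 3
N_5 = |N_4 - N_1|  [with N_4=7, N_1=5]  = 2
N_6 = min(N_3, N_5) + 6  [with N_3=3, N_5=2]  = 8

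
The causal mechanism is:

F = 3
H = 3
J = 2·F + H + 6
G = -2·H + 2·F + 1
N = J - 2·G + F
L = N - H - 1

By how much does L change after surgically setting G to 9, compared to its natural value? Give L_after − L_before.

Under do(G=9), the mechanism G = -2·H + 2·F + 1 is discarded; G is fixed at 9.
J = 2·F + H + 6  [with F=3, H=3]  = 15
N = J - 2·G + F  [with J=15, G=9, F=3]  = 0
L = N - H - 1  [with N=0, H=3]  = -4
Without intervention: J = 2·F + H + 6  [with F=3, H=3]  = 15; G = -2·H + 2·F + 1  [with H=3, F=3]  = 1; N = J - 2·G + F  [with J=15, G=1, F=3]  = 16; L = N - H - 1  [with N=16, H=3]  = 12.
Change = -4 − 12 = -16.

-16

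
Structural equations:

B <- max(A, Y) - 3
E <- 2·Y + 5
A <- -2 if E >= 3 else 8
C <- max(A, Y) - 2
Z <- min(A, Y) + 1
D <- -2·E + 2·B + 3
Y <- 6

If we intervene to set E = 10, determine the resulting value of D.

Under do(E=10), the mechanism E <- 2·Y + 5 is discarded; E is fixed at 10.
A = -2 if E >= 3 else 8  [with E=10]  = -2
B = max(A, Y) - 3  [with A=-2, Y=6]  = 3
D = -2·E + 2·B + 3  [with E=10, B=3]  = -11

-11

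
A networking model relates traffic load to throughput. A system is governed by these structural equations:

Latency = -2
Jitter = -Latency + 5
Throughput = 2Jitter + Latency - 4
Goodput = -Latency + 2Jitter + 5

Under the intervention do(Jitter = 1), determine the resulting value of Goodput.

Under do(Jitter=1), the mechanism Jitter = -Latency + 5 is discarded; Jitter is fixed at 1.
Goodput = -Latency + 2Jitter + 5  [with Latency=-2, Jitter=1]  = 9

9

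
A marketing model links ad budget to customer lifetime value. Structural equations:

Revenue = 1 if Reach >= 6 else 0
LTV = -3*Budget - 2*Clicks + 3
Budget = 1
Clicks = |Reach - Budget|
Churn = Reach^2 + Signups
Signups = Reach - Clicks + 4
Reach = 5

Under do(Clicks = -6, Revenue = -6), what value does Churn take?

The joint intervention fixes Clicks = -6, Revenue = -6, removing each variable's own equation.
Signups = Reach - Clicks + 4  [with Reach=5, Clicks=-6]  = 15
Churn = Reach^2 + Signups  [with Reach=5, Signups=15]  = 40

40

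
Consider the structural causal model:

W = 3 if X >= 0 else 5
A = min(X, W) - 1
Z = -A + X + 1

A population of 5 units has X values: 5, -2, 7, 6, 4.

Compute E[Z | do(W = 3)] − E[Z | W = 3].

-0.5

Under do(W=3), W's equation is replaced by W=3 for every unit. Per-unit Z: 4, 2, 6, 5, 3. Mean = 4.
Observing W=3 restricts to units where W's equation naturally yields 3: X ∈ {5, 7, 6, 4}. In that subpopulation Z = 4, 6, 5, 3, mean 4.5.
Difference = 4 − 4.5 = -0.5.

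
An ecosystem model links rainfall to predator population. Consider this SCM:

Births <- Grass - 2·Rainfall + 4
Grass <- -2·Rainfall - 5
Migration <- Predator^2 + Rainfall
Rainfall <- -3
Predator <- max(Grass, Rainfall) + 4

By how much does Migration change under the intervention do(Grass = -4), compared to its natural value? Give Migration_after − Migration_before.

do(Grass=-4) replaces the equation Grass <- -2·Rainfall - 5 with the constant Grass = -4.
Predator = max(Grass, Rainfall) + 4  [with Grass=-4, Rainfall=-3]  = 1
Migration = Predator^2 + Rainfall  [with Predator=1, Rainfall=-3]  = -2
Without intervention: Grass = -2·Rainfall - 5  [with Rainfall=-3]  = 1; Predator = max(Grass, Rainfall) + 4  [with Grass=1, Rainfall=-3]  = 5; Migration = Predator^2 + Rainfall  [with Predator=5, Rainfall=-3]  = 22.
Change = -2 − 22 = -24.

-24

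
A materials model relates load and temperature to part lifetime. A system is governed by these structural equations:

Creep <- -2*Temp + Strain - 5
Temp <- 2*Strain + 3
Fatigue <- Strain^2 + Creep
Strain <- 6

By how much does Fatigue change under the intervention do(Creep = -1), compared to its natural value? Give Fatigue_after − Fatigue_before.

28

The intervention breaks the incoming arrows to Creep: Creep <- -2*Temp + Strain - 5 no longer applies, and Creep = -1.
Fatigue = Strain^2 + Creep  [with Strain=6, Creep=-1]  = 35
Without intervention: Temp = 2*Strain + 3  [with Strain=6]  = 15; Creep = -2*Temp + Strain - 5  [with Temp=15, Strain=6]  = -29; Fatigue = Strain^2 + Creep  [with Strain=6, Creep=-29]  = 7.
Change = 35 − 7 = 28.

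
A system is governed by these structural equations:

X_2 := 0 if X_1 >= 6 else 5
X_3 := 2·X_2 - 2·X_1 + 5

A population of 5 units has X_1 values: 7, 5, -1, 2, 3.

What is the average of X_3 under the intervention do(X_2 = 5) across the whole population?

The intervention sets X_2=5 in all 5 units regardless of X_1. Recomputing X_3 per unit gives 1, 5, 17, 11, 9; average 8.6.

8.6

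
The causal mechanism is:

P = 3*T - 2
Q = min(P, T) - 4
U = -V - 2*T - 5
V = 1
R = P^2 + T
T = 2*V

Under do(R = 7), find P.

The intervention breaks the incoming arrows to R: R = P^2 + T no longer applies, and R = 7.
Since P is not a descendant of the intervened variable, it is unaffected.
T = 2*V  [with V=1]  = 2
P = 3*T - 2  [with T=2]  = 4

4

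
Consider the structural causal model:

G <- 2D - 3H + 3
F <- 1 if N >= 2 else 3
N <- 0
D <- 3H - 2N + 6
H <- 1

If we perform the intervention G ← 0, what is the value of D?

Under do(G=0), the mechanism G <- 2D - 3H + 3 is discarded; G is fixed at 0.
Since D is not a descendant of the intervened variable, it is unaffected.
D = 3H - 2N + 6  [with H=1, N=0]  = 9

9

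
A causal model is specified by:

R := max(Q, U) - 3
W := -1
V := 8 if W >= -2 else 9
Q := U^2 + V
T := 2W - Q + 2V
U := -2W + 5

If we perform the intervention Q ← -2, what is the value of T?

16

Intervening sets Q = -2 and removes its equation (Q := U^2 + V).
V = 8 if W >= -2 else 9  [with W=-1]  = 8
T = 2W - Q + 2V  [with W=-1, Q=-2, V=8]  = 16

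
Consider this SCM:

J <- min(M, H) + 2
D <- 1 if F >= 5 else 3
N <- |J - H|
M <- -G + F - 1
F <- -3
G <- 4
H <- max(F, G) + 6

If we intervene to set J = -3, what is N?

13

Intervening sets J = -3 and removes its equation (J <- min(M, H) + 2).
H = max(F, G) + 6  [with F=-3, G=4]  = 10
N = |J - H|  [with J=-3, H=10]  = 13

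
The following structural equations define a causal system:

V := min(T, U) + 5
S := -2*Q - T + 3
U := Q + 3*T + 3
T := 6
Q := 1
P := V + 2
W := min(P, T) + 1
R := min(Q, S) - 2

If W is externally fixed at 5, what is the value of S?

-5

The intervention breaks the incoming arrows to W: W := min(P, T) + 1 no longer applies, and W = 5.
S is not downstream of the intervention, so its value is determined by the original equations.
S = -2*Q - T + 3  [with Q=1, T=6]  = -5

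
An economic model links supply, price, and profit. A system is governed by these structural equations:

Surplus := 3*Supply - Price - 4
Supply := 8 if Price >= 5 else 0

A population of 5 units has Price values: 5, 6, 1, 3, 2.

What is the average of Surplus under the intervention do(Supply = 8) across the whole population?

Every unit gets Supply=8 under the intervention. Surplus values become 15, 14, 19, 17, 18; E[Surplus|do(Supply=8)] = 16.6.

16.6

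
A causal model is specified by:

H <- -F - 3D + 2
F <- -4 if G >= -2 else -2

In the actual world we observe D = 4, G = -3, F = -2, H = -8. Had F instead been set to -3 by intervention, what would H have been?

The intervention breaks the incoming arrows to F: F <- -4 if G >= -2 else -2 no longer applies, and F = -3.
H = -F - 3D + 2  [with F=-3, D=4]  = -7

-7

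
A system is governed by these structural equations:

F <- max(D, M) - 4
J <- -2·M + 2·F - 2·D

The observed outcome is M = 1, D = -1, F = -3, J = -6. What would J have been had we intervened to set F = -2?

-4

The intervention breaks the incoming arrows to F: F <- max(D, M) - 4 no longer applies, and F = -2.
J = -2·M + 2·F - 2·D  [with M=1, F=-2, D=-1]  = -4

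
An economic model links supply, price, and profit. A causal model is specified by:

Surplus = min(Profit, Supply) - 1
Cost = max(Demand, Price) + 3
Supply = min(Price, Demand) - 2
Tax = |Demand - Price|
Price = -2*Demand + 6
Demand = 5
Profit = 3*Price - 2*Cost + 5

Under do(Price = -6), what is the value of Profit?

Under do(Price=-6), the mechanism Price = -2*Demand + 6 is discarded; Price is fixed at -6.
Cost = max(Demand, Price) + 3  [with Demand=5, Price=-6]  = 8
Profit = 3*Price - 2*Cost + 5  [with Price=-6, Cost=8]  = -29

-29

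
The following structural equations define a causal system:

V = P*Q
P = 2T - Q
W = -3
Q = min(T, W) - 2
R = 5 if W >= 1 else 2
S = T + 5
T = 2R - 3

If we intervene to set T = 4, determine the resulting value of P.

do(T=4) replaces the equation T = 2R - 3 with the constant T = 4.
Q = min(T, W) - 2  [with T=4, W=-3]  = -5
P = 2T - Q  [with T=4, Q=-5]  = 13

13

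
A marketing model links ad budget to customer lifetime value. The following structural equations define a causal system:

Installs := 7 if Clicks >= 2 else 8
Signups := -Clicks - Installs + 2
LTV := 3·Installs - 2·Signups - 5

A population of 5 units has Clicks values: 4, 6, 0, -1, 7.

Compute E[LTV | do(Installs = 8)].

37.4

do(Installs=8) breaks Installs's dependence on Clicks. With Installs=8 fixed, LTV across the units is 39, 43, 31, 29, 45, mean 37.4.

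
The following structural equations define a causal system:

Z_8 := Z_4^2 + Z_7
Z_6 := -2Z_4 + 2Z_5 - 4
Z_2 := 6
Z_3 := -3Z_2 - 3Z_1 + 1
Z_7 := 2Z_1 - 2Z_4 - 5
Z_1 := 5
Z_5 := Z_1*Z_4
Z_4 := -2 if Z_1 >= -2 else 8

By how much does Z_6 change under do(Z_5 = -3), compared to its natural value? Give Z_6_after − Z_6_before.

The intervention breaks the incoming arrows to Z_5: Z_5 := Z_1*Z_4 no longer applies, and Z_5 = -3.
Z_4 = -2 if Z_1 >= -2 else 8  [with Z_1=5]  = -2
Z_6 = -2Z_4 + 2Z_5 - 4  [with Z_4=-2, Z_5=-3]  = -6
Without intervention: Z_4 = -2 if Z_1 >= -2 else 8  [with Z_1=5]  = -2; Z_5 = Z_1*Z_4  [with Z_1=5, Z_4=-2]  = -10; Z_6 = -2Z_4 + 2Z_5 - 4  [with Z_4=-2, Z_5=-10]  = -20.
Change = -6 − (-20) = 14.

14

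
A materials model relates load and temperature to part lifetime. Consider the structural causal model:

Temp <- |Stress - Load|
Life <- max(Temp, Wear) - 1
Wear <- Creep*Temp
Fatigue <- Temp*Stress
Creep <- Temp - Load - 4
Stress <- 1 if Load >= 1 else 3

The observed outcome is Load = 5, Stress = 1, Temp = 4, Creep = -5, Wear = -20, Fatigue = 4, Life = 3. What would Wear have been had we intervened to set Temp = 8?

-8

do(Temp=8) replaces the equation Temp <- |Stress - Load| with the constant Temp = 8.
Creep = Temp - Load - 4  [with Temp=8, Load=5]  = -1
Wear = Creep*Temp  [with Creep=-1, Temp=8]  = -8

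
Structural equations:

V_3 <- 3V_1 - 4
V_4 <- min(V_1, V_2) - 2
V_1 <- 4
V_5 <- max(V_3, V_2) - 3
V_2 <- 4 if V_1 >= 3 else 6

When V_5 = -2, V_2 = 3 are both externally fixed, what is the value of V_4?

1

Setting V_5 = -2, V_2 = 3 by intervention discards those variables' equations.
V_4 = min(V_1, V_2) - 2  [with V_1=4, V_2=3]  = 1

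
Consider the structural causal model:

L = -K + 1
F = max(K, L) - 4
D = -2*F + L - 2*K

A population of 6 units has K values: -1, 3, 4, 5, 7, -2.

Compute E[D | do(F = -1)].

do(F=-1) breaks F's dependence on K. With F=-1 fixed, D across the units is 6, -6, -9, -12, -18, 9, mean -5.

-5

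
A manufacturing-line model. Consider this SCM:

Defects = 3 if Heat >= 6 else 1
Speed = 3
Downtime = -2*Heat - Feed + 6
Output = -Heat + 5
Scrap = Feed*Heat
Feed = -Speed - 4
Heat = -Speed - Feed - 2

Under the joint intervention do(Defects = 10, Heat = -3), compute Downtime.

The joint intervention fixes Defects = 10, Heat = -3, removing each variable's own equation.
Feed = -Speed - 4  [with Speed=3]  = -7
Downtime = -2*Heat - Feed + 6  [with Heat=-3, Feed=-7]  = 19

19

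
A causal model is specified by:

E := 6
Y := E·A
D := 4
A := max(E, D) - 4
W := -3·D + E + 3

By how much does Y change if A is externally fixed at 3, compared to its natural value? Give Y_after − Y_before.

6

do(A=3) replaces the equation A := max(E, D) - 4 with the constant A = 3.
Y = E·A  [with E=6, A=3]  = 18
Without intervention: A = max(E, D) - 4  [with E=6, D=4]  = 2; Y = E·A  [with E=6, A=2]  = 12.
Change = 18 − 12 = 6.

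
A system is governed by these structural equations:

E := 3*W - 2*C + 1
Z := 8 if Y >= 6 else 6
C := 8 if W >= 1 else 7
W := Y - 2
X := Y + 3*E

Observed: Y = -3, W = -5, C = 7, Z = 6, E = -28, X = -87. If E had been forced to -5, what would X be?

-18

The intervention breaks the incoming arrows to E: E := 3*W - 2*C + 1 no longer applies, and E = -5.
X = Y + 3*E  [with Y=-3, E=-5]  = -18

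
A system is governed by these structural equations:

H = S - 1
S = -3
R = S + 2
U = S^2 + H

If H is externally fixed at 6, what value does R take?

Under do(H=6), the mechanism H = S - 1 is discarded; H is fixed at 6.
Since R is not a descendant of the intervened variable, it is unaffected.
R = S + 2  [with S=-3]  = -1

-1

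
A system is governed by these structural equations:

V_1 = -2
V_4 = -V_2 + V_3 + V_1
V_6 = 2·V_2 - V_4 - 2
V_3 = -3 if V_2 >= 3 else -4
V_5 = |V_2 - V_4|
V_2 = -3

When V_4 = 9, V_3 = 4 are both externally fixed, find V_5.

12

The joint intervention fixes V_4 = 9, V_3 = 4, removing each variable's own equation.
V_5 = |V_2 - V_4|  [with V_2=-3, V_4=9]  = 12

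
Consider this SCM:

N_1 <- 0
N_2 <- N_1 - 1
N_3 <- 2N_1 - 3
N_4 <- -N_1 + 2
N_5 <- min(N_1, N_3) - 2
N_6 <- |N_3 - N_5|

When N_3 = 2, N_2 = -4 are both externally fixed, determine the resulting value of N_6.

Setting N_3 = 2, N_2 = -4 by intervention discards those variables' equations.
N_5 = min(N_1, N_3) - 2  [with N_1=0, N_3=2]  = -2
N_6 = |N_3 - N_5|  [with N_3=2, N_5=-2]  = 4

4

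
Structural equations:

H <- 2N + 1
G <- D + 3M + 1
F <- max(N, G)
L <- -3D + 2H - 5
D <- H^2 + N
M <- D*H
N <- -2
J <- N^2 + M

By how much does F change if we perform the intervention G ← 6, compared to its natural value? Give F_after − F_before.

8

do(G=6) replaces the equation G <- D + 3M + 1 with the constant G = 6.
F = max(N, G)  [with N=-2, G=6]  = 6
Without intervention: H = 2N + 1  [with N=-2]  = -3; D = H^2 + N  [with H=-3, N=-2]  = 7; M = D*H  [with D=7, H=-3]  = -21; G = D + 3M + 1  [with D=7, M=-21]  = -55; F = max(N, G)  [with N=-2, G=-55]  = -2.
Change = 6 − (-2) = 8.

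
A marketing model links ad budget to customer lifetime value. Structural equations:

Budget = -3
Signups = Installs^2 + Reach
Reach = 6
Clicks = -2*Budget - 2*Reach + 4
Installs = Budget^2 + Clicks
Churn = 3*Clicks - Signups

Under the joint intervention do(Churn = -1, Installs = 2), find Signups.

10

Setting Churn = -1, Installs = 2 by intervention discards those variables' equations.
Signups = Installs^2 + Reach  [with Installs=2, Reach=6]  = 10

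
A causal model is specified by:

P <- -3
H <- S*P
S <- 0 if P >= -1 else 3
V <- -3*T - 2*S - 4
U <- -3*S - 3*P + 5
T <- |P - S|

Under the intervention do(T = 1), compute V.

do(T=1) replaces the equation T <- |P - S| with the constant T = 1.
S = 0 if P >= -1 else 3  [with P=-3]  = 3
V = -3*T - 2*S - 4  [with T=1, S=3]  = -13

-13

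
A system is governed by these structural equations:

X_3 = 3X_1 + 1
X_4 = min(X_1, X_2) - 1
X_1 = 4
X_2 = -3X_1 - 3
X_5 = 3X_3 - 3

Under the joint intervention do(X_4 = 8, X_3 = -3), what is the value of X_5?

-12

The joint intervention fixes X_4 = 8, X_3 = -3, removing each variable's own equation.
X_5 = 3X_3 - 3  [with X_3=-3]  = -12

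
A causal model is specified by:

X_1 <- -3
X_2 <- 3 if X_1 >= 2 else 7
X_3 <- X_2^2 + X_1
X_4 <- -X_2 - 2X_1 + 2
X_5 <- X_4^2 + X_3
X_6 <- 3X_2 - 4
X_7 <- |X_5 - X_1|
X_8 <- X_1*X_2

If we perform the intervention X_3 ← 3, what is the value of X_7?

7

The intervention breaks the incoming arrows to X_3: X_3 <- X_2^2 + X_1 no longer applies, and X_3 = 3.
X_2 = 3 if X_1 >= 2 else 7  [with X_1=-3]  = 7
X_4 = -X_2 - 2X_1 + 2  [with X_2=7, X_1=-3]  = 1
X_5 = X_4^2 + X_3  [with X_4=1, X_3=3]  = 4
X_7 = |X_5 - X_1|  [with X_5=4, X_1=-3]  = 7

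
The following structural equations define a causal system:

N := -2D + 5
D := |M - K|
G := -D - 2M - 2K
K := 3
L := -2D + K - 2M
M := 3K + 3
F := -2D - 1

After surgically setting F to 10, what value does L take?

-39

Intervening sets F = 10 and removes its equation (F := -2D - 1).
No directed path runs from F to L, so L keeps its natural value.
M = 3K + 3  [with K=3]  = 12
D = |M - K|  [with M=12, K=3]  = 9
L = -2D + K - 2M  [with D=9, K=3, M=12]  = -39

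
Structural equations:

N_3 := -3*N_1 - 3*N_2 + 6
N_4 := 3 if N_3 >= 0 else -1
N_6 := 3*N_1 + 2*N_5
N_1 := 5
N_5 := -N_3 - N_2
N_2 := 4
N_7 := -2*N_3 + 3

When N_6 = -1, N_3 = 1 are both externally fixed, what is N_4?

3

Under do(N_6 = -1, N_3 = 1), each intervened variable's structural equation is replaced by its fixed value.
N_4 = 3 if N_3 >= 0 else -1  [with N_3=1]  = 3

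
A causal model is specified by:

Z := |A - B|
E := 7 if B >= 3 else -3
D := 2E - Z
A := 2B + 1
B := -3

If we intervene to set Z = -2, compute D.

-4

do(Z=-2) replaces the equation Z := |A - B| with the constant Z = -2.
E = 7 if B >= 3 else -3  [with B=-3]  = -3
D = 2E - Z  [with E=-3, Z=-2]  = -4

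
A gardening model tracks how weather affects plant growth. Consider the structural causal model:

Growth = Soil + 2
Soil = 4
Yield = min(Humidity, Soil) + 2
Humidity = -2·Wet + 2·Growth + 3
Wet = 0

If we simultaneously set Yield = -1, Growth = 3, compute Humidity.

9

Under do(Yield = -1, Growth = 3), each intervened variable's structural equation is replaced by its fixed value.
Humidity = -2·Wet + 2·Growth + 3  [with Wet=0, Growth=3]  = 9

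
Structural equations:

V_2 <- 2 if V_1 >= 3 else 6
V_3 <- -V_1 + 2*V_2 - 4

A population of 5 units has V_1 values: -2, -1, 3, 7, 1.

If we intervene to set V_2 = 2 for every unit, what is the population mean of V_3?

do(V_2=2) breaks V_2's dependence on V_1. With V_2=2 fixed, V_3 across the units is 2, 1, -3, -7, -1, mean -1.6.

-1.6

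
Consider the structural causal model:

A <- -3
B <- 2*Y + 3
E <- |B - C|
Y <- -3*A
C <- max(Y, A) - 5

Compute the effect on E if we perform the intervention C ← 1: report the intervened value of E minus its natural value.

3

do(C=1) replaces the equation C <- max(Y, A) - 5 with the constant C = 1.
Y = -3*A  [with A=-3]  = 9
B = 2*Y + 3  [with Y=9]  = 21
E = |B - C|  [with B=21, C=1]  = 20
Without intervention: Y = -3*A  [with A=-3]  = 9; C = max(Y, A) - 5  [with Y=9, A=-3]  = 4; B = 2*Y + 3  [with Y=9]  = 21; E = |B - C|  [with B=21, C=4]  = 17.
Change = 20 − 17 = 3.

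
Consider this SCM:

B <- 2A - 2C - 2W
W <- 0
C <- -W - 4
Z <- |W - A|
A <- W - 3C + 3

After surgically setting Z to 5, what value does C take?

-4

Under do(Z=5), the mechanism Z <- |W - A| is discarded; Z is fixed at 5.
No directed path runs from Z to C, so C keeps its natural value.
C = -W - 4  [with W=0]  = -4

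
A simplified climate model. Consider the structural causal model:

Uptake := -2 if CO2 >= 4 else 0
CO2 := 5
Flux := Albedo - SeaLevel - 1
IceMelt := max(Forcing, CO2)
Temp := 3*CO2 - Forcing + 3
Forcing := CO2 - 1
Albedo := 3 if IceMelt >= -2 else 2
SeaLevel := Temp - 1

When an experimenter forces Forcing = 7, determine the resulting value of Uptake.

-2

do(Forcing=7) replaces the equation Forcing := CO2 - 1 with the constant Forcing = 7.
Since Uptake is not a descendant of the intervened variable, it is unaffected.
Uptake = -2 if CO2 >= 4 else 0  [with CO2=5]  = -2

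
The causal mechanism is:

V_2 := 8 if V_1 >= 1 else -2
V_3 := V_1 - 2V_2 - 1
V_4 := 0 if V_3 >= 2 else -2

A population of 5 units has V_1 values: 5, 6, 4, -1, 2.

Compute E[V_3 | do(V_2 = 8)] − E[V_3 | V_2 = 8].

Under do(V_2=8), V_2's equation is replaced by V_2=8 for every unit. Per-unit V_3: -12, -11, -13, -18, -15. Mean = -13.8.
Conditioning on V_2=8 selects the 4 unit(s) with V_1 ∈ {5, 6, 4, 2}. Their V_3 values: -12, -11, -13, -15. Mean = -12.75.
Difference = -13.8 − (-12.75) = -1.05.

-1.05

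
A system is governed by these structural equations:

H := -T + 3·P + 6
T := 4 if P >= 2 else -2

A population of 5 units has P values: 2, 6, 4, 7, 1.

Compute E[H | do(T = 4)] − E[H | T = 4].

-2.25

The intervention sets T=4 in all 5 units regardless of P. Recomputing H per unit gives 8, 20, 14, 23, 5; average 14.
Observing T=4 restricts to units where T's equation naturally yields 4: P ∈ {2, 6, 4, 7}. In that subpopulation H = 8, 20, 14, 23, mean 16.25.
Difference = 14 − 16.25 = -2.25.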